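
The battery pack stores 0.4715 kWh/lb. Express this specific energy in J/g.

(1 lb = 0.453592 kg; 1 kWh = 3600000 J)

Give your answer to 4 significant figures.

0.4715 kWh/lb × 3600000 J/kWh ÷ 0.453592 kg/lb = 3.74213×10⁶ J/kg
3.74213×10⁶ J/kg × 0.001 kg/g = 3742.13 J/g

3742 J/g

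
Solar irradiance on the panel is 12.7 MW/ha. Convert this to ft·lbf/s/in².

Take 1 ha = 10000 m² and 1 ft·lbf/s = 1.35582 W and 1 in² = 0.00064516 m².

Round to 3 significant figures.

12.7 MW/ha × 1000000 W/MW ÷ 10000 m²/ha = 1270 W/m²
1270 W/m² ÷ 1.35582 W/ft·lbf/s × 0.00064516 m²/in² = 0.604323 ft·lbf/s/in²

0.604 ft·lbf/s/in²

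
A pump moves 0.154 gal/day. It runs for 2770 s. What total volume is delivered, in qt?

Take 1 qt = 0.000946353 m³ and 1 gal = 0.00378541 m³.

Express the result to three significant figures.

0.0197 qt

0.154 gal/day → 6.74714×10⁻⁹ m³/s
V = Q × t = 6.74714×10⁻⁹ × 2770 = 1.86896×10⁻⁵ m³
In qt: 1.86896×10⁻⁵ / 0.000946353 = 0.0197491 qt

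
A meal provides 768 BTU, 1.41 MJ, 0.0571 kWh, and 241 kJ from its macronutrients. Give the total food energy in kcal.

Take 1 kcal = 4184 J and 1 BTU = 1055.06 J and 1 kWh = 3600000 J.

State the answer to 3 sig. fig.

768 BTU × 1055.06 = 810286 J
1.41 MJ × 1000000 = 1.41×10⁶ J
0.0571 kWh × 3600000 = 205560 J
241 kJ × 1000 = 241000 J
Total: 810286 + 1.41×10⁶ + 205560 + 241000 = 2.66685×10⁶ J
In kcal: 2.66685×10⁶ / 4184 = 637.392 kcal

637 kcal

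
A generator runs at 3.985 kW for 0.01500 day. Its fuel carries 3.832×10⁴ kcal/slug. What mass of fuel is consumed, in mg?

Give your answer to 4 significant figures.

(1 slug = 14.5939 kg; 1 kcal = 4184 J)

4.701×10⁵ mg

3.985 kW → 3985 W
0.01500 day → 1296 s
E = P × t = 3985 × 1296 = 5.16456×10⁶ J
3.832×10⁴ kcal/slug → 1.09862×10⁷ J/kg
m = E / e_s = 5.16456×10⁶ / 1.09862×10⁷ = 0.470095 kg
In mg: 0.470095 / 10⁻⁶ = 470095 mg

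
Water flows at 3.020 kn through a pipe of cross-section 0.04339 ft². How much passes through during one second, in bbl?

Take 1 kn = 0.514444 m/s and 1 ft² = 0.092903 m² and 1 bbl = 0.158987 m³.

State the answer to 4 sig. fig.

3.020 kn × 0.514444 → 1.55362 m/s
0.04339 ft² × 0.092903 → 0.00403106 m²
V = v × A × t = 1.55362 m/s × 0.00403106 m² × 1 s = 0.00626274 m³
0.00626274 m³ ÷ (0.158987 m³/bbl) = 0.0393915 bbl

0.03939 bbl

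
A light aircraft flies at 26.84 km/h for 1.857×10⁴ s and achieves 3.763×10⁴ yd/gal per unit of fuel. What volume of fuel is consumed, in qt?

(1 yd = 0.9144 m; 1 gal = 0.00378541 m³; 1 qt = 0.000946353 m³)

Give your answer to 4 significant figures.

16.09 qt

26.84 km/h → 7.45556 m/s
d = v × t = 7.45556 × 18570 = 138450 m
3.763×10⁴ yd/gal → 9.08987×10⁶ m/m³
V = d / (distance per unit fuel) = 138450 / 9.08987×10⁶ = 0.0152312 m³
In qt: 0.0152312 / 0.000946353 = 16.0946 qt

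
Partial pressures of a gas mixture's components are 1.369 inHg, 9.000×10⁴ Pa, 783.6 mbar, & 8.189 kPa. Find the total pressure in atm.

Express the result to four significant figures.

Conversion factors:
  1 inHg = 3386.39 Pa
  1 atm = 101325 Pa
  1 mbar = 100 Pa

1.369 inHg × 3386.39 = 4635.97 Pa
9.000×10⁴ Pa (already Pa)
783.6 mbar × 100 = 78360 Pa
8.189 kPa × 1000 = 8189 Pa
Sum: 4635.97 + 90000 + 78360 + 8189 = 181185 Pa
In atm: 181185 / 101325 = 1.78816 atm

1.788 atm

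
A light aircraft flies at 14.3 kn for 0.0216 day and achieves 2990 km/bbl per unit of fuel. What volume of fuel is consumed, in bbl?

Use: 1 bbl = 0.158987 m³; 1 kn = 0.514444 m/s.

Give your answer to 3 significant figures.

14.3 kn → 7.35655 m/s
0.0216 day → 1866.24 s
d = v × t = 7.35655 × 1866.24 = 13729.1 m
2990 km/bbl → 1.88066×10⁷ m/m³
V = d / (distance per unit fuel) = 13729.1 / 1.88066×10⁷ = 7.30015×10⁻⁴ m³
In bbl: 7.30015×10⁻⁴ / 0.158987 = 0.00459166 bbl

0.00459 bbl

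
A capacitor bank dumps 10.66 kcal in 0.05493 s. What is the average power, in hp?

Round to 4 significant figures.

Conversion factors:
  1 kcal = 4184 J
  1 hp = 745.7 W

1089 hp

10.66 kcal × 4184 = 44601.4 J
P = E / t = 44601.4 J / 0.05493 s = 811968 W
811968 W ÷ (745.7 W/hp) = 1088.87 hp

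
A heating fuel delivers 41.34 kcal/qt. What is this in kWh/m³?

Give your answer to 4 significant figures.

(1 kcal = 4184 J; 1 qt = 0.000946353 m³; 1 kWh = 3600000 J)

50.77 kWh/m³

41.34 kcal/qt × 4184 J/kcal ÷ 0.000946353 m³/qt = 1.82772×10⁸ J/m³
1.82772×10⁸ J/m³ ÷ 3600000 J/kWh = 50.77 kWh/m³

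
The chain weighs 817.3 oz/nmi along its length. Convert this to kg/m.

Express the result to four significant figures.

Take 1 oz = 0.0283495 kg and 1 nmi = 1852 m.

817.3 oz/nmi × 0.0283495 kg/oz ÷ 1852 m/nmi = 0.0125108 kg/m
0.0125108 kg/m  = 0.0125108 kg/m

0.01251 kg/m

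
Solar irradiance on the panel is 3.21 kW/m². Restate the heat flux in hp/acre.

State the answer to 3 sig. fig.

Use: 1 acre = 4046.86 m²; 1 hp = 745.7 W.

1.74×10⁴ hp/acre

3.21 kW/m² × 1000 W/kW = 3210 W/m²
3210 W/m² ÷ 745.7 W/hp × 4046.86 m²/acre = 17420.4 hp/acre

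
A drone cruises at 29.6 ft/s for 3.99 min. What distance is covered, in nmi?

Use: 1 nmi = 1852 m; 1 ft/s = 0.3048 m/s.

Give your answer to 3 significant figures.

1.17 nmi

29.6 ft/s × 0.3048 → 9.02208 m/s
3.99 min × 60 → 239.4 s
d = v × t = 9.02208 m/s × 239.4 s = 2159.89 m
2159.89 m ÷ (1852 m/nmi) = 1.16625 nmi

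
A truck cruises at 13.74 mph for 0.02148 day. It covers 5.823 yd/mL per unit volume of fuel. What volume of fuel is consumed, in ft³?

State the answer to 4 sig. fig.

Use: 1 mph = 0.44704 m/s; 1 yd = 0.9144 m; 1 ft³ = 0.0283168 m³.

13.74 mph → 6.14233 m/s
0.02148 day → 1855.87 s
d = v × t = 6.14233 × 1855.87 = 11399.4 m
5.823 yd/mL → 5.32455×10⁶ m/m³
V = d / (distance per unit fuel) = 11399.4 / 5.32455×10⁶ = 0.00214091 m³
In ft³: 0.00214091 / 0.0283168 = 0.0756056 ft³

0.07561 ft³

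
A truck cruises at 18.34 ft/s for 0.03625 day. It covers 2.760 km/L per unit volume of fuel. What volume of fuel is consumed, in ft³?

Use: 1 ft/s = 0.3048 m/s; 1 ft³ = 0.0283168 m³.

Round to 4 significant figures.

18.34 ft/s → 5.59003 m/s
0.03625 day → 3132 s
d = v × t = 5.59003 × 3132 = 17508 m
2.760 km/L → 2.76×10⁶ m/m³
V = d / (distance per unit fuel) = 17508 / 2.76×10⁶ = 0.00634348 m³
In ft³: 0.00634348 / 0.0283168 = 0.224018 ft³

0.2240 ft³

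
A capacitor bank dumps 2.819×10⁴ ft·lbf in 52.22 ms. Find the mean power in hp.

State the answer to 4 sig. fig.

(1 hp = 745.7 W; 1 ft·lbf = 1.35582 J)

981.5 hp

2.819×10⁴ ft·lbf × 1.35582 = 38220.6 J
52.22 ms × 0.001 = 0.05222 s
P = E / t = 38220.6 J / 0.05222 s = 731915 W
731915 W ÷ (745.7 W/hp) = 981.514 hp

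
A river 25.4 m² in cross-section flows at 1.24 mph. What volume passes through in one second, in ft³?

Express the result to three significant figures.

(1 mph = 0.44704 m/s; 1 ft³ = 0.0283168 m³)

497 ft³

1.24 mph × 0.44704 → 0.55433 m/s
V = v × A × t = 0.55433 m/s × 25.4 m² × 1 s = 14.08 m³
14.08 m³ ÷ (0.0283168 m³/ft³) = 497.231 ft³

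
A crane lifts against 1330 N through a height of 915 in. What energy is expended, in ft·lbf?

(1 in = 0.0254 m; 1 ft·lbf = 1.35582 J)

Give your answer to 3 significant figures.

915 in × 0.0254 → 23.241 m
W = F × d = 1330 N × 23.241 m = 30910.5 J
30910.5 J ÷ (1.35582 J/ft·lbf) = 22798.4 ft·lbf

2.28×10⁴ ft·lbf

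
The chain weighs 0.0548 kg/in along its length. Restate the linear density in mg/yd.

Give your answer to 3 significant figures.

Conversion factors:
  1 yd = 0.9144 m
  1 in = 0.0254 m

0.0548 kg/in ÷ 0.0254 m/in = 2.15748 kg/m
2.15748 kg/m ÷ 10⁻⁶ kg/mg × 0.9144 m/yd = 1.9728×10⁶ mg/yd

1.97×10⁶ mg/yd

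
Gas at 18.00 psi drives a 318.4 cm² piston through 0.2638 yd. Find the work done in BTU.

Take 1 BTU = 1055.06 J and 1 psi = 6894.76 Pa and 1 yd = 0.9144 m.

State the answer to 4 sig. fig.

0.9034 BTU

18.00 psi → 124106 Pa
318.4 cm² → 0.03184 m²
F = P × A = 124106 × 0.03184 = 3951.54 N
0.2638 yd → 0.241219 m
W = F × d = 3951.54 × 0.241219 = 953.187 J
In BTU: 953.187 / 1055.06 = 0.903443 BTU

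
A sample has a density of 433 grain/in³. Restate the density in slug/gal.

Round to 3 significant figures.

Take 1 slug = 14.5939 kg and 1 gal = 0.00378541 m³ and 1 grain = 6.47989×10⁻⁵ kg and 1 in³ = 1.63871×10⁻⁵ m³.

433 grain/in³ × 6.47989×10⁻⁵ kg/grain ÷ 1.63871×10⁻⁵ m³/in³ = 1712.2 kg/m³
1712.2 kg/m³ ÷ 14.5939 kg/slug × 0.00378541 m³/gal = 0.444116 slug/gal

0.444 slug/gal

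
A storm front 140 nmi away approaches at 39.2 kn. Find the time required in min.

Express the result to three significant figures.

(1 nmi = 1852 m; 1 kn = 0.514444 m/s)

214 min

140 nmi × 1852 → 259280 m
39.2 kn × 0.514444 → 20.1662 m/s
t = d / v = 259280 m / 20.1662 m/s = 12857.2 s
12857.2 s ÷ (60 s/min) = 214.287 min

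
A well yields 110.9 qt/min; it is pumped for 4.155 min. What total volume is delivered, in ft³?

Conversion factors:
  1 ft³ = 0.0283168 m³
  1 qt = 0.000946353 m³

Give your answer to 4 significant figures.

15.40 ft³

110.9 qt/min → 0.00174918 m³/s
4.155 min → 249.3 s
V = Q × t = 0.00174918 × 249.3 = 0.436071 m³
In ft³: 0.436071 / 0.0283168 = 15.3997 ft³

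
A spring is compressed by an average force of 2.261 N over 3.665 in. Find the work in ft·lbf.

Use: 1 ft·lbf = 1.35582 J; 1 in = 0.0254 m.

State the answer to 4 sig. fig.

3.665 in × 0.0254 → 0.093091 m
W = F × d = 2.261 N × 0.093091 m = 0.210479 J
0.210479 J ÷ (1.35582 J/ft·lbf) = 0.155241 ft·lbf

0.1552 ft·lbf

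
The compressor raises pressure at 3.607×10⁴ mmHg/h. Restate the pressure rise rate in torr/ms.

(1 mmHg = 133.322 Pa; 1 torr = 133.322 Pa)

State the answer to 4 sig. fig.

0.01002 torr/ms

3.607×10⁴ mmHg/h × 133.322 Pa/mmHg ÷ 3600 s/h = 1335.81 Pa/s
1335.81 Pa/s ÷ 133.322 Pa/torr × 0.001 s/ms = 0.0100194 torr/ms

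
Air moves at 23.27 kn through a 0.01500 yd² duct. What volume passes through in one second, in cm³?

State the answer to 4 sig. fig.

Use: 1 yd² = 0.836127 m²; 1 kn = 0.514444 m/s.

1.501×10⁵ cm³

23.27 kn × 0.514444 = 11.9711 m/s
0.01500 yd² × 0.836127 = 0.0125419 m²
V = v × A × t = 11.9711 m/s × 0.0125419 m² × 1 s = 0.15014 m³
0.15014 m³ ÷ (10⁻⁶ m³/cm³) = 150140 cm³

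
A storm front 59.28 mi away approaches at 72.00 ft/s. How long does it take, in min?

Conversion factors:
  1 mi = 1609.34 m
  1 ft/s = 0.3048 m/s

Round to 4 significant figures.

72.45 min

59.28 mi × 1609.34 → 95401.7 m
72.00 ft/s × 0.3048 → 21.9456 m/s
t = d / v = 95401.7 m / 21.9456 m/s = 4347.19 s
4347.19 s ÷ (60 s/min) = 72.4532 min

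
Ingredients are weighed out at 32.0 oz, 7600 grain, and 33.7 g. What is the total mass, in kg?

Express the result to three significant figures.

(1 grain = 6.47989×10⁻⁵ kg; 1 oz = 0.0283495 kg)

32.0 oz × 0.0283495 → 0.907184 kg
7600 grain × 6.47989×10⁻⁵ → 0.492472 kg
33.7 g × 0.001 → 0.0337 kg
Combined: 0.907184 + 0.492472 + 0.0337 = 1.43336 kg

1.43 kg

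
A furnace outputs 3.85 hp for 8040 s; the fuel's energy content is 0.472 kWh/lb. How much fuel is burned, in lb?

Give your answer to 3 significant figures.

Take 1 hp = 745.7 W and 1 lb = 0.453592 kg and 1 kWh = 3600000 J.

3.85 hp → 2870.94 W
E = P × t = 2870.94 × 8040 = 2.30824×10⁷ J
0.472 kWh/lb → 3.7461×10⁶ J/kg
m = E / e_s = 2.30824×10⁷ / 3.7461×10⁶ = 6.16171 kg
In lb: 6.16171 / 0.453592 = 13.5843 lb

13.6 lb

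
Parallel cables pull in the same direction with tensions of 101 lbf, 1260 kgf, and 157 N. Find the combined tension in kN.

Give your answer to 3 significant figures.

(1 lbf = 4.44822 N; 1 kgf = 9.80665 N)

101 lbf × 4.44822 = 449.27 N
1260 kgf × 9.80665 = 12356.4 N
157 N (already N)
Total: 449.27 + 12356.4 + 157 = 12962.7 N
In kN: 12962.7 / 1000 = 12.9627 kN

13.0 kN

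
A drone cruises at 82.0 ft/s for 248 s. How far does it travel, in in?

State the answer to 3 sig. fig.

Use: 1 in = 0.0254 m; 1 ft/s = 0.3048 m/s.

82.0 ft/s × 0.3048 → 24.9936 m/s
d = v × t = 24.9936 m/s × 248 s = 6198.41 m
6198.41 m ÷ (0.0254 m/in) = 244032 in

2.44×10⁵ in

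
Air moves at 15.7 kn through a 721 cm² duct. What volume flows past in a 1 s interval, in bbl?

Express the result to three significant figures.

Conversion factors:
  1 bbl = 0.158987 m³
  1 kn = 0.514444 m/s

3.66 bbl

15.7 kn × 0.514444 = 8.07677 m/s
721 cm² × 0.0001 = 0.0721 m²
V = v × A × t = 8.07677 m/s × 0.0721 m² × 1 s = 0.582335 m³
0.582335 m³ ÷ (0.158987 m³/bbl) = 3.66278 bbl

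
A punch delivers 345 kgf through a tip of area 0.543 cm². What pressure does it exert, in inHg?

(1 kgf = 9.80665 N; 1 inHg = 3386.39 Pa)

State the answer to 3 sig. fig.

345 kgf × 9.80665 → 3383.29 N
0.543 cm² × 0.0001 → 5.43×10⁻⁵ m²
P = F / A = 3383.29 N / 5.43×10⁻⁵ m² = 6.23074×10⁷ Pa
6.23074×10⁷ Pa ÷ (3386.39 Pa/inHg) = 18399.4 inHg

1.84×10⁴ inHg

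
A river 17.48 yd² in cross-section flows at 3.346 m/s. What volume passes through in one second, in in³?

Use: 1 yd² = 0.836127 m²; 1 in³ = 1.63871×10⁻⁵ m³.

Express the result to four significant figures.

2.984×10⁶ in³

17.48 yd² × 0.836127 = 14.6155 m²
V = v × A × t = 3.346 m/s × 14.6155 m² × 1 s = 48.9035 m³
48.9035 m³ ÷ (1.63871×10⁻⁵ m³/in³) = 2.98427×10⁶ in³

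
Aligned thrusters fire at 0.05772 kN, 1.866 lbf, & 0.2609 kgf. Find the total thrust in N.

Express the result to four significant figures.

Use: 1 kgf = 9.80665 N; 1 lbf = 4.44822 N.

0.05772 kN × 1000 = 57.72 N
1.866 lbf × 4.44822 = 8.30038 N
0.2609 kgf × 9.80665 = 2.55855 N
Sum: 57.72 + 8.30038 + 2.55855 = 68.5789 N

68.58 N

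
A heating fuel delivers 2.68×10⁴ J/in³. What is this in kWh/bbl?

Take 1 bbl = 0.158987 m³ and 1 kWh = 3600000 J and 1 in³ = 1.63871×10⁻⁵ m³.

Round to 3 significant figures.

72.2 kWh/bbl

2.68×10⁴ J/in³ ÷ 1.63871×10⁻⁵ m³/in³ = 1.63543×10⁹ J/m³
1.63543×10⁹ J/m³ ÷ 3600000 J/kWh × 0.158987 m³/bbl = 72.2256 kWh/bbl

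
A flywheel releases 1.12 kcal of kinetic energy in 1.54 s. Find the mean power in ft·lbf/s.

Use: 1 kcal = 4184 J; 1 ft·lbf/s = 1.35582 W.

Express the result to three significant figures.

1.12 kcal × 4184 → 4686.08 J
P = E / t = 4686.08 J / 1.54 s = 3042.91 W
3042.91 W ÷ (1.35582 W/ft·lbf/s) = 2244.33 ft·lbf/s

2240 ft·lbf/s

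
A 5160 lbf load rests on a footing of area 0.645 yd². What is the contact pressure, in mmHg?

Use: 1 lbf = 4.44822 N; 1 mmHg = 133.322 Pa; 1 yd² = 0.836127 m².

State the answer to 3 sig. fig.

319 mmHg

5160 lbf × 4.44822 = 22952.8 N
0.645 yd² × 0.836127 = 0.539302 m²
P = F / A = 22952.8 N / 0.539302 m² = 42560.2 Pa
42560.2 Pa ÷ (133.322 Pa/mmHg) = 319.229 mmHg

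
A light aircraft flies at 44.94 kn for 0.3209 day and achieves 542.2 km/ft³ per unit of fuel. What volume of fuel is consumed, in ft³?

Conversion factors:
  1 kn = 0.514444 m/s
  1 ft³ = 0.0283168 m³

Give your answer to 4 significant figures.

1.182 ft³

44.94 kn → 23.1191 m/s
0.3209 day → 27725.8 s
d = v × t = 23.1191 × 27725.8 = 640996 m
542.2 km/ft³ → 1.91476×10⁷ m/m³
V = d / (distance per unit fuel) = 640996 / 1.91476×10⁷ = 0.0334766 m³
In ft³: 0.0334766 / 0.0283168 = 1.18222 ft³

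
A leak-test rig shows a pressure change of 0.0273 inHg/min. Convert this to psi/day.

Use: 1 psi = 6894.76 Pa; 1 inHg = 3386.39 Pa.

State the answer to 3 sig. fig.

19.3 psi/day

0.0273 inHg/min × 3386.39 Pa/inHg ÷ 60 s/min = 1.54081 Pa/s
1.54081 Pa/s ÷ 6894.76 Pa/psi × 86400 s/day = 19.3083 psi/day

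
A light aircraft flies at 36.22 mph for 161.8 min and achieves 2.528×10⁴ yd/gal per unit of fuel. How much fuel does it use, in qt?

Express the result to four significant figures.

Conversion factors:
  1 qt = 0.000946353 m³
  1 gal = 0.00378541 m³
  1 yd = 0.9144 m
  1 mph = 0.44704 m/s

36.22 mph → 16.1918 m/s
161.8 min → 9708 s
d = v × t = 16.1918 × 9708 = 157190 m
2.528×10⁴ yd/gal → 6.10661×10⁶ m/m³
V = d / (distance per unit fuel) = 157190 / 6.10661×10⁶ = 0.025741 m³
In qt: 0.025741 / 0.000946353 = 27.2002 qt

27.20 qt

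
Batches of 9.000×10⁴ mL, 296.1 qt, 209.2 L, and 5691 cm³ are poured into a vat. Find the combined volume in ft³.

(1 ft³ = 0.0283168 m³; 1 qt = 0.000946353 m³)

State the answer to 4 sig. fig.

9.000×10⁴ mL × 10⁻⁶ = 0.09 m³
296.1 qt × 0.000946353 = 0.280215 m³
209.2 L × 0.001 = 0.2092 m³
5691 cm³ × 10⁻⁶ = 0.005691 m³
Combined: 0.09 + 0.280215 + 0.2092 + 0.005691 = 0.585106 m³
In ft³: 0.585106 / 0.0283168 = 20.6629 ft³

20.66 ft³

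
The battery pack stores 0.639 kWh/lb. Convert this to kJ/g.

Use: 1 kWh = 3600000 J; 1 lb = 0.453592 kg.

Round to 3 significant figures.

5.07 kJ/g

0.639 kWh/lb × 3600000 J/kWh ÷ 0.453592 kg/lb = 5.07152×10⁶ J/kg
5.07152×10⁶ J/kg ÷ 1000 J/kJ × 0.001 kg/g = 5.07152 kJ/g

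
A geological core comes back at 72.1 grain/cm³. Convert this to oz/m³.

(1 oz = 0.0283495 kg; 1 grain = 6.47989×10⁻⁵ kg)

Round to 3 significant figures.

72.1 grain/cm³ × 6.47989×10⁻⁵ kg/grain ÷ 10⁻⁶ m³/cm³ = 4672 kg/m³
4672 kg/m³ ÷ 0.0283495 kg/oz = 164800 oz/m³

1.65×10⁵ oz/m³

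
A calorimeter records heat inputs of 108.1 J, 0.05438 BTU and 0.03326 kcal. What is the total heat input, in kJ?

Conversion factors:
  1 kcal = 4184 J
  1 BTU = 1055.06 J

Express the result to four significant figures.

108.1 J (already J)
0.05438 BTU × 1055.06 = 57.3742 J
0.03326 kcal × 4184 = 139.16 J
Combined: 108.1 + 57.3742 + 139.16 = 304.634 J
In kJ: 304.634 / 1000 = 0.304634 kJ

0.3046 kJ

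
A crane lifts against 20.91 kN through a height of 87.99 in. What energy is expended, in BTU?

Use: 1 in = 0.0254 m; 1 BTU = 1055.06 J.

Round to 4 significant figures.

44.29 BTU

20.91 kN × 1000 → 20910 N
87.99 in × 0.0254 → 2.23495 m
W = F × d = 20910 N × 2.23495 m = 46732.8 J
46732.8 J ÷ (1055.06 J/BTU) = 44.294 BTU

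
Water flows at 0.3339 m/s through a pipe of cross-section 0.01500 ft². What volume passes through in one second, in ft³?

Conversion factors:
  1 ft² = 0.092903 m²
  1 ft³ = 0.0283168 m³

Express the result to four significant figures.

0.01643 ft³

0.01500 ft² × 0.092903 = 0.00139354 m²
V = v × A × t = 0.3339 m/s × 0.00139354 m² × 1 s = 4.65303×10⁻⁴ m³
4.65303×10⁻⁴ m³ ÷ (0.0283168 m³/ft³) = 0.016432 ft³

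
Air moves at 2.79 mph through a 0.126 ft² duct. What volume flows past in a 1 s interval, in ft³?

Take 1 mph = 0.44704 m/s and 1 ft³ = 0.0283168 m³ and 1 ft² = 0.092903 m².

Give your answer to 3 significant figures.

0.516 ft³

2.79 mph × 0.44704 → 1.24724 m/s
0.126 ft² × 0.092903 → 0.0117058 m²
V = v × A × t = 1.24724 m/s × 0.0117058 m² × 1 s = 0.0145999 m³
0.0145999 m³ ÷ (0.0283168 m³/ft³) = 0.515591 ft³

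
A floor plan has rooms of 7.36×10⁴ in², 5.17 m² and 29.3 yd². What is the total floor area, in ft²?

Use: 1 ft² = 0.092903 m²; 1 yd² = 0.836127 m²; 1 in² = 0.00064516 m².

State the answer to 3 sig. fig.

7.36×10⁴ in² × 0.00064516 = 47.4838 m²
5.17 m² (already m²)
29.3 yd² × 0.836127 = 24.4985 m²
Sum: 47.4838 + 5.17 + 24.4985 = 77.1523 m²
In ft²: 77.1523 / 0.092903 = 830.461 ft²

830 ft²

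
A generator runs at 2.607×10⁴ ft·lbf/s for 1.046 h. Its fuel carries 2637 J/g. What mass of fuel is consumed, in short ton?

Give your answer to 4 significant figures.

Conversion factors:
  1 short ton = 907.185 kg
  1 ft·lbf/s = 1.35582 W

2.607×10⁴ ft·lbf/s → 35346.2 W
1.046 h → 3765.6 s
E = P × t = 35346.2 × 3765.6 = 1.331×10⁸ J
2637 J/g → 2.637×10⁶ J/kg
m = E / e_s = 1.331×10⁸ / 2.637×10⁶ = 50.474 kg
In short ton: 50.474 / 907.185 = 0.055638 short ton

0.05564 short ton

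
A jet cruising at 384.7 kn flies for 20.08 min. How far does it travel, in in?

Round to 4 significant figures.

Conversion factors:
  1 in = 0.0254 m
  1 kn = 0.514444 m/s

9.387×10⁶ in

384.7 kn × 0.514444 → 197.907 m/s
20.08 min × 60 → 1204.8 s
d = v × t = 197.907 m/s × 1204.8 s = 238438 m
238438 m ÷ (0.0254 m/in) = 9.38732×10⁶ in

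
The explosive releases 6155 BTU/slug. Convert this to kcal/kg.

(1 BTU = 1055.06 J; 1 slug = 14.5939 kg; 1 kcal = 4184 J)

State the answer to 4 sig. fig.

6155 BTU/slug × 1055.06 J/BTU ÷ 14.5939 kg/slug = 444973 J/kg
444973 J/kg ÷ 4184 J/kcal = 106.351 kcal/kg

106.4 kcal/kg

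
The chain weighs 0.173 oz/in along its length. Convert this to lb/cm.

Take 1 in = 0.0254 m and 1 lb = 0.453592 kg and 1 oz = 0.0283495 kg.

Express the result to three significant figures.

0.00426 lb/cm

0.173 oz/in × 0.0283495 kg/oz ÷ 0.0254 m/in = 0.193089 kg/m
0.193089 kg/m ÷ 0.453592 kg/lb × 0.01 m/cm = 0.00425689 lb/cm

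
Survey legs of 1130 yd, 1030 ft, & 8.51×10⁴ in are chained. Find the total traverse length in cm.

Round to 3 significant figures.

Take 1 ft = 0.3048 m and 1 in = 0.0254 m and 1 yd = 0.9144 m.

1130 yd × 0.9144 → 1033.27 m
1030 ft × 0.3048 → 313.944 m
8.51×10⁴ in × 0.0254 → 2161.54 m
Sum: 1033.27 + 313.944 + 2161.54 = 3508.75 m
In cm: 3508.75 / 0.01 = 350875 cm

3.51×10⁵ cm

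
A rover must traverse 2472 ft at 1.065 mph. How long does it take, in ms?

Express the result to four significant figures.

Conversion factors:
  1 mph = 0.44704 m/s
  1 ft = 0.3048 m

2472 ft × 0.3048 = 753.466 m
1.065 mph × 0.44704 = 0.476098 m/s
t = d / v = 753.466 m / 0.476098 m/s = 1582.59 s
1582.59 s ÷ (0.001 s/ms) = 1.58259×10⁶ ms

1.583×10⁶ ms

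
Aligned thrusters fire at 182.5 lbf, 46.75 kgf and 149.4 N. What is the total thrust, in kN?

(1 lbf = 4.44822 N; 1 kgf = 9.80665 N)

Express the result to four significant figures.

1.420 kN

182.5 lbf × 4.44822 = 811.8 N
46.75 kgf × 9.80665 = 458.461 N
149.4 N (already N)
Combined: 811.8 + 458.461 + 149.4 = 1419.66 N
In kN: 1419.66 / 1000 = 1.41966 kN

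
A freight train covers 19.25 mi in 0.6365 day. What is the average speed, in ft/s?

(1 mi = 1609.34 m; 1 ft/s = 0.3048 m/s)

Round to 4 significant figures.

1.848 ft/s

19.25 mi × 1609.34 → 30979.8 m
0.6365 day × 86400 → 54993.6 s
v = d / t = 30979.8 m / 54993.6 s = 0.563335 m/s
0.563335 m/s ÷ (0.3048 m/s/ft/s) = 1.84821 ft/s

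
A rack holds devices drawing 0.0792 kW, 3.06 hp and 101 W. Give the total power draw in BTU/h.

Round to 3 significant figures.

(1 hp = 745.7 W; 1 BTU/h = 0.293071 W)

8400 BTU/h

0.0792 kW × 1000 = 79.2 W
3.06 hp × 745.7 = 2281.84 W
101 W (already W)
Combined: 79.2 + 2281.84 + 101 = 2462.04 W
In BTU/h: 2462.04 / 0.293071 = 8400.83 BTU/h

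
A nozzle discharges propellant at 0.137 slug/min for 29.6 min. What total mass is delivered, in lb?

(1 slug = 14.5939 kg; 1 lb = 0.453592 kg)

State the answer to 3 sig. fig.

130 lb

0.137 slug/min → 0.0333227 kg/s
29.6 min → 1776 s
m = ṁ × t = 0.0333227 × 1776 = 59.1811 kg
In lb: 59.1811 / 0.453592 = 130.472 lb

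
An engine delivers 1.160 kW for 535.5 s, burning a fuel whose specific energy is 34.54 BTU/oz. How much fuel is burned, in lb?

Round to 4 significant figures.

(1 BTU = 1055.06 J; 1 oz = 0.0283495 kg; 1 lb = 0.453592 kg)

1.065 lb

1.160 kW → 1160 W
E = P × t = 1160 × 535.5 = 621180 J
34.54 BTU/oz → 1.28545×10⁶ J/kg
m = E / e_s = 621180 / 1.28545×10⁶ = 0.483239 kg
In lb: 0.483239 / 0.453592 = 1.06536 lb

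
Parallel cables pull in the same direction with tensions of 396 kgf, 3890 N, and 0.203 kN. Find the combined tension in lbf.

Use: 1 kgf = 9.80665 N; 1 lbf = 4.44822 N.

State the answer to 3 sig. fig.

396 kgf × 9.80665 → 3883.43 N
3890 N (already N)
0.203 kN × 1000 → 203 N
Total: 3883.43 + 3890 + 203 = 7976.43 N
In lbf: 7976.43 / 4.44822 = 1793.17 lbf

1790 lbf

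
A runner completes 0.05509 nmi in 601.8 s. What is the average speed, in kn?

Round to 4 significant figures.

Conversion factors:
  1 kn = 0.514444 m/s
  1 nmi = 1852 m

0.3296 kn

0.05509 nmi × 1852 → 102.027 m
v = d / t = 102.027 m / 601.8 s = 0.169536 m/s
0.169536 m/s ÷ (0.514444 m/s/kn) = 0.329552 kn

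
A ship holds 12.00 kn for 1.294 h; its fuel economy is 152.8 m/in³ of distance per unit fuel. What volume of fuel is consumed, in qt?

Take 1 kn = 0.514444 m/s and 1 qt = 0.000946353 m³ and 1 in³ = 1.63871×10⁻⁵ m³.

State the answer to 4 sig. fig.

3.259 qt

12.00 kn → 6.17333 m/s
1.294 h → 4658.4 s
d = v × t = 6.17333 × 4658.4 = 28757.8 m
152.8 m/in³ → 9.32441×10⁶ m/m³
V = d / (distance per unit fuel) = 28757.8 / 9.32441×10⁶ = 0.00308414 m³
In qt: 0.00308414 / 0.000946353 = 3.25897 qt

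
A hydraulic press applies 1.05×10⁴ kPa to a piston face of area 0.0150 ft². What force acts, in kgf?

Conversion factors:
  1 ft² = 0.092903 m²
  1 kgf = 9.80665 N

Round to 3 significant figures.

1.05×10⁴ kPa × 1000 = 1.05×10⁷ Pa
0.0150 ft² × 0.092903 = 0.00139354 m²
F = P × A = 1.05×10⁷ Pa × 0.00139354 m² = 14632.2 N
14632.2 N ÷ (9.80665 N/kgf) = 1492.07 kgf

1490 kgf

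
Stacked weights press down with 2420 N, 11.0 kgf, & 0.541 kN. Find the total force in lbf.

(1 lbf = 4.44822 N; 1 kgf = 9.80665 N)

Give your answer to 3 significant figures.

2420 N (already N)
11.0 kgf × 9.80665 → 107.873 N
0.541 kN × 1000 → 541 N
Combined: 2420 + 107.873 + 541 = 3068.87 N
In lbf: 3068.87 / 4.44822 = 689.91 lbf

690 lbf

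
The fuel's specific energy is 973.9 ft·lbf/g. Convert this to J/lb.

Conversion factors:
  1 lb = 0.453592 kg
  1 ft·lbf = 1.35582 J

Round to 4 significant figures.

5.989×10⁵ J/lb

973.9 ft·lbf/g × 1.35582 J/ft·lbf ÷ 0.001 kg/g = 1.32043×10⁶ J/kg
1.32043×10⁶ J/kg × 0.453592 kg/lb = 598936 J/lb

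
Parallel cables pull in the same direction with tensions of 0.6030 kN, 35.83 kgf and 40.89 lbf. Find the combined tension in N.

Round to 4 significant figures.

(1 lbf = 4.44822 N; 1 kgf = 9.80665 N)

0.6030 kN × 1000 = 603 N
35.83 kgf × 9.80665 = 351.372 N
40.89 lbf × 4.44822 = 181.888 N
Combined: 603 + 351.372 + 181.888 = 1136.26 N

1136 N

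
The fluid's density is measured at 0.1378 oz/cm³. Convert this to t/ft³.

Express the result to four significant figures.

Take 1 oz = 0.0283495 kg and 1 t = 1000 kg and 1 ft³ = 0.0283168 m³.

0.1106 t/ft³

0.1378 oz/cm³ × 0.0283495 kg/oz ÷ 10⁻⁶ m³/cm³ = 3906.56 kg/m³
3906.56 kg/m³ ÷ 1000 kg/t × 0.0283168 m³/ft³ = 0.110621 t/ft³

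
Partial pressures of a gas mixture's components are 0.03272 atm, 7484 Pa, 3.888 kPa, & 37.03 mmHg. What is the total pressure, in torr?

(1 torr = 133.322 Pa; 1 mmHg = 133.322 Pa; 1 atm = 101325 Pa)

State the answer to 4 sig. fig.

147.2 torr

0.03272 atm × 101325 = 3315.35 Pa
7484 Pa (already Pa)
3.888 kPa × 1000 = 3888 Pa
37.03 mmHg × 133.322 = 4936.91 Pa
Combined: 3315.35 + 7484 + 3888 + 4936.91 = 19624.3 Pa
In torr: 19624.3 / 133.322 = 147.195 torr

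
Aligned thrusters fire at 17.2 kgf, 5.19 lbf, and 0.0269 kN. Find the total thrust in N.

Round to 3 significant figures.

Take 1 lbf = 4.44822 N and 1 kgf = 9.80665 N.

219 N

17.2 kgf × 9.80665 = 168.674 N
5.19 lbf × 4.44822 = 23.0863 N
0.0269 kN × 1000 = 26.9 N
Sum: 168.674 + 23.0863 + 26.9 = 218.66 N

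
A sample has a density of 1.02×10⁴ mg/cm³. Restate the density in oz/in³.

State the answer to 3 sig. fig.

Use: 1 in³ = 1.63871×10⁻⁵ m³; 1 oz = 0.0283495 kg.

1.02×10⁴ mg/cm³ × 10⁻⁶ kg/mg ÷ 10⁻⁶ m³/cm³ = 10200 kg/m³
10200 kg/m³ ÷ 0.0283495 kg/oz × 1.63871×10⁻⁵ m³/in³ = 5.89599 oz/in³

5.90 oz/in³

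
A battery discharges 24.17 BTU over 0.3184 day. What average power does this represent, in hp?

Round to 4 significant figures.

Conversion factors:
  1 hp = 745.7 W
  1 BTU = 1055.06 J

0.001243 hp

24.17 BTU × 1055.06 → 25500.8 J
0.3184 day × 86400 → 27509.8 s
P = E / t = 25500.8 J / 27509.8 s = 0.926971 W
0.926971 W ÷ (745.7 W/hp) = 0.00124309 hp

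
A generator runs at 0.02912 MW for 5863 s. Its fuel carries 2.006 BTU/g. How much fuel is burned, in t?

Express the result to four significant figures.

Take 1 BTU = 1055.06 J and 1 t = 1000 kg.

0.02912 MW → 29120 W
E = P × t = 29120 × 5863 = 1.70731×10⁸ J
2.006 BTU/g → 2.11645×10⁶ J/kg
m = E / e_s = 1.70731×10⁸ / 2.11645×10⁶ = 80.6686 kg
In t: 80.6686 / 1000 = 0.0806686 t

0.08067 t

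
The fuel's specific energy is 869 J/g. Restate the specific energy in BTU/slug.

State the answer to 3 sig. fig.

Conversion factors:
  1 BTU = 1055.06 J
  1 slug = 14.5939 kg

1.20×10⁴ BTU/slug

869 J/g ÷ 0.001 kg/g = 869000 J/kg
869000 J/kg ÷ 1055.06 J/BTU × 14.5939 kg/slug = 12020.3 BTU/slug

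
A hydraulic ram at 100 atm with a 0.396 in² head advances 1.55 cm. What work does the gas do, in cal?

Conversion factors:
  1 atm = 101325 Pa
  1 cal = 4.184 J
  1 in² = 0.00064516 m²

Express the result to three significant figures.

100 atm → 1.01325×10⁷ Pa
0.396 in² → 2.55483×10⁻⁴ m²
F = P × A = 1.01325×10⁷ × 2.55483×10⁻⁴ = 2588.68 N
1.55 cm → 0.0155 m
W = F × d = 2588.68 × 0.0155 = 40.1245 J
In cal: 40.1245 / 4.184 = 9.58999 cal

9.59 cal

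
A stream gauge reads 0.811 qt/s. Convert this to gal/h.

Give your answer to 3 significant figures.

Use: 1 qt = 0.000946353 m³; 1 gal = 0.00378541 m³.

0.811 qt/s × 0.000946353 m³/qt = 7.67492×10⁻⁴ m³/s
7.67492×10⁻⁴ m³/s ÷ 0.00378541 m³/gal × 3600 s/h = 729.9 gal/h

730 gal/h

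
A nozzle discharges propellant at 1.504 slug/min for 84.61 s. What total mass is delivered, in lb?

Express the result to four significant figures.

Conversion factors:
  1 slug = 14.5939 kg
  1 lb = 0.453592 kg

1.504 slug/min → 0.36582 kg/s
m = ṁ × t = 0.36582 × 84.61 = 30.952 kg
In lb: 30.952 / 0.453592 = 68.2375 lb

68.24 lb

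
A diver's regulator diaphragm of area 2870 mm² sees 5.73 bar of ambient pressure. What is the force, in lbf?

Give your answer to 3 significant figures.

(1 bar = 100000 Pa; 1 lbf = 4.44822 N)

370 lbf

5.73 bar × 100000 = 573000 Pa
2870 mm² × 10⁻⁶ = 0.00287 m²
F = P × A = 573000 Pa × 0.00287 m² = 1644.51 N
1644.51 N ÷ (4.44822 N/lbf) = 369.701 lbf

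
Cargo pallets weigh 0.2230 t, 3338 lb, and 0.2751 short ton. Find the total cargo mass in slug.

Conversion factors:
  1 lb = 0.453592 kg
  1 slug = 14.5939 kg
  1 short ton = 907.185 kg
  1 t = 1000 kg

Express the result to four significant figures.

136.1 slug

0.2230 t × 1000 → 223 kg
3338 lb × 0.453592 → 1514.09 kg
0.2751 short ton × 907.185 → 249.567 kg
Combined: 223 + 1514.09 + 249.567 = 1986.66 kg
In slug: 1986.66 / 14.5939 = 136.129 slug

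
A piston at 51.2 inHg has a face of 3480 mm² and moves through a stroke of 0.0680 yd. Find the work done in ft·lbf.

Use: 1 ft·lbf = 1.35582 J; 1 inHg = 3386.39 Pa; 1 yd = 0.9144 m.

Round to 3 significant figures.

27.7 ft·lbf

51.2 inHg → 173383 Pa
3480 mm² → 0.00348 m²
F = P × A = 173383 × 0.00348 = 603.373 N
0.0680 yd → 0.0621792 m
W = F × d = 603.373 × 0.0621792 = 37.5173 J
In ft·lbf: 37.5173 / 1.35582 = 27.6713 ft·lbf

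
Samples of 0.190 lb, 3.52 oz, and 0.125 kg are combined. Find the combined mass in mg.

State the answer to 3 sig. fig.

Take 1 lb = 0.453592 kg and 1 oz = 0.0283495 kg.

3.11×10⁵ mg

0.190 lb × 0.453592 → 0.0861825 kg
3.52 oz × 0.0283495 → 0.0997902 kg
0.125 kg (already kg)
Sum: 0.0861825 + 0.0997902 + 0.125 = 0.310973 kg
In mg: 0.310973 / 10⁻⁶ = 310973 mg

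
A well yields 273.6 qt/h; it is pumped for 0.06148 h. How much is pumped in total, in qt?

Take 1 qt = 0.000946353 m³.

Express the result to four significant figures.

16.82 qt

273.6 qt/h → 7.19228×10⁻⁵ m³/s
0.06148 h → 221.328 s
V = Q × t = 7.19228×10⁻⁵ × 221.328 = 0.0159185 m³
In qt: 0.0159185 / 0.000946353 = 16.8209 qt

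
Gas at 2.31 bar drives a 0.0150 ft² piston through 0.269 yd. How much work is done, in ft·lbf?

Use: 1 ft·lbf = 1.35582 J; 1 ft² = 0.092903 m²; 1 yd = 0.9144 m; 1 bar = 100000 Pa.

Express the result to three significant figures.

2.31 bar → 231000 Pa
0.0150 ft² → 0.00139354 m²
F = P × A = 231000 × 0.00139354 = 321.908 N
0.269 yd → 0.245974 m
W = F × d = 321.908 × 0.245974 = 79.181 J
In ft·lbf: 79.181 / 1.35582 = 58.4008 ft·lbf

58.4 ft·lbf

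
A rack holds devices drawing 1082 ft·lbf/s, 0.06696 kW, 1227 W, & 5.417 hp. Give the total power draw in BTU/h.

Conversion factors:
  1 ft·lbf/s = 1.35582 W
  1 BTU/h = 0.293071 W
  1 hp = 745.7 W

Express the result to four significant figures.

1082 ft·lbf/s × 1.35582 = 1467 W
0.06696 kW × 1000 = 66.96 W
1227 W (already W)
5.417 hp × 745.7 = 4039.46 W
Total: 1467 + 66.96 + 1227 + 4039.46 = 6800.42 W
In BTU/h: 6800.42 / 0.293071 = 23204 BTU/h

2.320×10⁴ BTU/h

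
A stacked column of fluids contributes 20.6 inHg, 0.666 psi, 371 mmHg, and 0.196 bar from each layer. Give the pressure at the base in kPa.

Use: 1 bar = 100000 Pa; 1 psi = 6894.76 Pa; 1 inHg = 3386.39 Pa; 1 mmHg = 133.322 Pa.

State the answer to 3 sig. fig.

143 kPa

20.6 inHg × 3386.39 = 69759.6 Pa
0.666 psi × 6894.76 = 4591.91 Pa
371 mmHg × 133.322 = 49462.5 Pa
0.196 bar × 100000 = 19600 Pa
Combined: 69759.6 + 4591.91 + 49462.5 + 19600 = 143414 Pa
In kPa: 143414 / 1000 = 143.414 kPa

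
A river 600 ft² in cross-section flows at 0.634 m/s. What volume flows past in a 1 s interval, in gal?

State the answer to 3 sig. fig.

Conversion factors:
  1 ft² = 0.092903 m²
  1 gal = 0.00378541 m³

9340 gal

600 ft² × 0.092903 = 55.7418 m²
V = v × A × t = 0.634 m/s × 55.7418 m² × 1 s = 35.3403 m³
35.3403 m³ ÷ (0.00378541 m³/gal) = 9335.92 gal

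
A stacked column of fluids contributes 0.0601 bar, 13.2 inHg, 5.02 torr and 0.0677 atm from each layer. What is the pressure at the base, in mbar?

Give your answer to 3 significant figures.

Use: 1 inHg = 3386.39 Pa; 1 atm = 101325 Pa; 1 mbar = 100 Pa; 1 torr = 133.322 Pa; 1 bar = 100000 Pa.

0.0601 bar × 100000 = 6010 Pa
13.2 inHg × 3386.39 = 44700.3 Pa
5.02 torr × 133.322 = 669.276 Pa
0.0677 atm × 101325 = 6859.7 Pa
Total: 6010 + 44700.3 + 669.276 + 6859.7 = 58239.3 Pa
In mbar: 58239.3 / 100 = 582.393 mbar

582 mbar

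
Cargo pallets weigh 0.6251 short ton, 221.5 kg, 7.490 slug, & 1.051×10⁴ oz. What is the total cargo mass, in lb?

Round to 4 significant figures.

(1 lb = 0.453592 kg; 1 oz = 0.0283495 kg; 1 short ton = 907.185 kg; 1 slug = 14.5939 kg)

2636 lb

0.6251 short ton × 907.185 = 567.081 kg
221.5 kg (already kg)
7.490 slug × 14.5939 = 109.308 kg
1.051×10⁴ oz × 0.0283495 = 297.953 kg
Sum: 567.081 + 221.5 + 109.308 + 297.953 = 1195.84 kg
In lb: 1195.84 / 0.453592 = 2636.38 lb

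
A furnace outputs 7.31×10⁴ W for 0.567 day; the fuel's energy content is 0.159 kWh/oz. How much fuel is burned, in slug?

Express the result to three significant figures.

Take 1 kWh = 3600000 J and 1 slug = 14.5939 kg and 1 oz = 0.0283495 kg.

12.2 slug

0.567 day → 48988.8 s
E = P × t = 73100 × 48988.8 = 3.58108×10⁹ J
0.159 kWh/oz → 2.01908×10⁷ J/kg
m = E / e_s = 3.58108×10⁹ / 2.01908×10⁷ = 177.362 kg
In slug: 177.362 / 14.5939 = 12.1532 slug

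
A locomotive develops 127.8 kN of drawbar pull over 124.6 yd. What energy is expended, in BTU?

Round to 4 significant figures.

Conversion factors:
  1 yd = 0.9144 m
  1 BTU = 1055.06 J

127.8 kN × 1000 → 127800 N
124.6 yd × 0.9144 → 113.934 m
W = F × d = 127800 N × 113.934 m = 1.45608×10⁷ J
1.45608×10⁷ J ÷ (1055.06 J/BTU) = 13800.9 BTU

1.380×10⁴ BTU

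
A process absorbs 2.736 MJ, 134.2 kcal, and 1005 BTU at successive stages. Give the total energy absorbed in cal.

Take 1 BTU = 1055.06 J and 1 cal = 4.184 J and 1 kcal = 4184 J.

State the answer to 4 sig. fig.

1.042×10⁶ cal

2.736 MJ × 1000000 → 2.736×10⁶ J
134.2 kcal × 4184 → 561493 J
1005 BTU × 1055.06 → 1.06034×10⁶ J
Sum: 2.736×10⁶ + 561493 + 1.06034×10⁶ = 4.35783×10⁶ J
In cal: 4.35783×10⁶ / 4.184 = 1.04155×10⁶ cal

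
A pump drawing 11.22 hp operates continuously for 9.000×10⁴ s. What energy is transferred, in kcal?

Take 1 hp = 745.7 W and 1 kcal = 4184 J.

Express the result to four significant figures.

11.22 hp × 745.7 = 8366.75 W
E = P × t = 8366.75 W × 90000 s = 7.53008×10⁸ J
7.53008×10⁸ J ÷ (4184 J/kcal) = 179973 kcal

1.800×10⁵ kcal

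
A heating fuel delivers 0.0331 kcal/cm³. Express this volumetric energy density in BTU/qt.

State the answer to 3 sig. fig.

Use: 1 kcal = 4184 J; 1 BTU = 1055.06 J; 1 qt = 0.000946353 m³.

0.0331 kcal/cm³ × 4184 J/kcal ÷ 10⁻⁶ m³/cm³ = 1.3849×10⁸ J/m³
1.3849×10⁸ J/m³ ÷ 1055.06 J/BTU × 0.000946353 m³/qt = 124.221 BTU/qt

124 BTU/qt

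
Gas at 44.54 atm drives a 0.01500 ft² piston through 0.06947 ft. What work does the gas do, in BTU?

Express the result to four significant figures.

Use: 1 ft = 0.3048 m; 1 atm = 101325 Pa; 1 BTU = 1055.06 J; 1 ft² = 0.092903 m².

0.1262 BTU

44.54 atm → 4.51302×10⁶ Pa
0.01500 ft² → 0.00139354 m²
F = P × A = 4.51302×10⁶ × 0.00139354 = 6289.07 N
0.06947 ft → 0.0211745 m
W = F × d = 6289.07 × 0.0211745 = 133.168 J
In BTU: 133.168 / 1055.06 = 0.126218 BTU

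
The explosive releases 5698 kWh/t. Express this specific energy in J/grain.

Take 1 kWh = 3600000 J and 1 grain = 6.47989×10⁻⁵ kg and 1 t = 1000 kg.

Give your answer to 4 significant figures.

1329 J/grain

5698 kWh/t × 3600000 J/kWh ÷ 1000 kg/t = 2.05128×10⁷ J/kg
2.05128×10⁷ J/kg × 6.47989×10⁻⁵ kg/grain = 1329.21 J/grain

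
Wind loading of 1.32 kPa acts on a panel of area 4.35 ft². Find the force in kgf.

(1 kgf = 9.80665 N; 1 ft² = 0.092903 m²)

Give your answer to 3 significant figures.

1.32 kPa × 1000 → 1320 Pa
4.35 ft² × 0.092903 → 0.404128 m²
F = P × A = 1320 Pa × 0.404128 m² = 533.449 N
533.449 N ÷ (9.80665 N/kgf) = 54.3967 kgf

54.4 kgf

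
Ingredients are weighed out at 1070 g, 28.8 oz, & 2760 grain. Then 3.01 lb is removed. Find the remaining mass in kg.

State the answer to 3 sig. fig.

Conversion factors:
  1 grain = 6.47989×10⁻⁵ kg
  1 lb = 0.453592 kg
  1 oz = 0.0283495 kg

0.700 kg

1070 g × 0.001 = 1.07 kg
28.8 oz × 0.0283495 = 0.816466 kg
2760 grain × 6.47989×10⁻⁵ = 0.178845 kg
3.01 lb × 0.453592 = 1.36531 kg
Result: 1.07 + 0.816466 + 0.178845 − 1.36531 = 0.700001 kg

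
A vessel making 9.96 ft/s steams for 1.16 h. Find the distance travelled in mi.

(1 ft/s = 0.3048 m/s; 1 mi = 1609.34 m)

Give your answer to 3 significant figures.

9.96 ft/s × 0.3048 → 3.03581 m/s
1.16 h × 3600 → 4176 s
d = v × t = 3.03581 m/s × 4176 s = 12677.5 m
12677.5 m ÷ (1609.34 m/mi) = 7.87745 mi

7.88 mi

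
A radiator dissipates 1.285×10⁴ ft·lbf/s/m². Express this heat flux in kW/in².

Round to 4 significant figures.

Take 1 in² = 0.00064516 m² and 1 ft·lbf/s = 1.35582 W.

0.01124 kW/in²

1.285×10⁴ ft·lbf/s/m² × 1.35582 W/ft·lbf/s = 17422.3 W/m²
17422.3 W/m² ÷ 1000 W/kW × 0.00064516 m²/in² = 0.0112402 kW/in²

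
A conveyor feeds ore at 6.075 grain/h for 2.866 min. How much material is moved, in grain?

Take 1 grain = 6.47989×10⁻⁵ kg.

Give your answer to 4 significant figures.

0.2902 grain

6.075 grain/h → 1.09348×10⁻⁷ kg/s
2.866 min → 171.96 s
m = ṁ × t = 1.09348×10⁻⁷ × 171.96 = 1.88035×10⁻⁵ kg
In grain: 1.88035×10⁻⁵ / 6.47989×10⁻⁵ = 0.290182 grain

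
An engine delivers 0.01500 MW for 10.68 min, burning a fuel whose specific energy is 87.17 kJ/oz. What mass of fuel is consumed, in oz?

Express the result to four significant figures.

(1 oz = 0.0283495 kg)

0.01500 MW → 15000 W
10.68 min → 640.8 s
E = P × t = 15000 × 640.8 = 9.612×10⁶ J
87.17 kJ/oz → 3.07483×10⁶ J/kg
m = E / e_s = 9.612×10⁶ / 3.07483×10⁶ = 3.12603 kg
In oz: 3.12603 / 0.0283495 = 110.268 oz

110.3 oz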